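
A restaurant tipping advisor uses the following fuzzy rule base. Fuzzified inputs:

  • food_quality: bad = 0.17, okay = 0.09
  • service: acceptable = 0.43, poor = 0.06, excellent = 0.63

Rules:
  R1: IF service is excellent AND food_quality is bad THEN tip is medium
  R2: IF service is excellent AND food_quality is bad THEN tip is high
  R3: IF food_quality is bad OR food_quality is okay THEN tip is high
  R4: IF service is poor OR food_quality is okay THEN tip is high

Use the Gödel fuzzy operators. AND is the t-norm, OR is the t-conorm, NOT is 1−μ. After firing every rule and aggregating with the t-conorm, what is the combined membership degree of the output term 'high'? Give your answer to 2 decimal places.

0.17

R1: excellent=0.63, bad=0.17; AND[min(a, b)] → w = 0.17
R2: excellent=0.63, bad=0.17; AND[min(a, b)] → w = 0.17
R3: bad=0.17, okay=0.09; OR[max(a, b)] → w = 0.17
R4: poor=0.06, okay=0.09; OR[max(a, b)] → w = 0.09
Rules with consequent 'high': {R2, R3, R4} → strengths 0.17, 0.17, 0.09
Aggregate via t-conorm [max(a, b)]: 0.17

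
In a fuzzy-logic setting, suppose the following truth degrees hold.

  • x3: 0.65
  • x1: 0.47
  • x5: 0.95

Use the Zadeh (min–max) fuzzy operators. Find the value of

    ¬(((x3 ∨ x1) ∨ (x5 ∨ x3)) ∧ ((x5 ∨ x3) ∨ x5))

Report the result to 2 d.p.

0.05

x3 ∨ x1 = max(a, b) on (0.65, 0.47) = 0.65
x5 ∨ x3 = max(a, b) on (0.95, 0.65) = 0.95
(x3 ∨ x1) ∨ (x5 ∨ x3) = max(a, b) on (0.65, 0.95) = 0.95
x5 ∨ x3 = max(a, b) on (0.95, 0.65) = 0.95
(x5 ∨ x3) ∨ x5 = max(a, b) on (0.95, 0.95) = 0.95
((x3 ∨ x1) ∨ (x5 ∨ x3)) ∧ ((x5 ∨ x3) ∨ x5) = min(a, b) on (0.95, 0.95) = 0.95
¬(((x3 ∨ x1) ∨ (x5 ∨ x3)) ∧ ((x5 ∨ x3) ∨ x5)) = 1 − 0.95 = 0.05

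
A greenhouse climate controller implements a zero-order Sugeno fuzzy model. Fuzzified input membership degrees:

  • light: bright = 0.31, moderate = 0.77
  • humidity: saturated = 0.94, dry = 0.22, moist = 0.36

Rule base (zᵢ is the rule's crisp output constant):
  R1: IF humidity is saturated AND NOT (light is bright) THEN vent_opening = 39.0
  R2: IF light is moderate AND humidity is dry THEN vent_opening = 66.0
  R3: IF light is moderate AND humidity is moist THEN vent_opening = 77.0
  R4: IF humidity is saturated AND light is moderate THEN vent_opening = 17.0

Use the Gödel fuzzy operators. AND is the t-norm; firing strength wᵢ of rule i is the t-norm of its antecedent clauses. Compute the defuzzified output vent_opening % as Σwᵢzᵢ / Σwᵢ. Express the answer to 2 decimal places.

R1 (z=39.0): saturated=0.94, ¬bright=1−0.31=0.69; AND[min(a, b)] → w = 0.69
R2 (z=66.0): moderate=0.77, dry=0.22; AND[min(a, b)] → w = 0.22
R3 (z=77.0): moderate=0.77, moist=0.36; AND[min(a, b)] → w = 0.36
R4 (z=17.0): saturated=0.94, moderate=0.77; AND[min(a, b)] → w = 0.77
Weighted average = (0.69·39.0 + 0.22·66.0 + 0.36·77.0 + 0.77·17.0) / (0.69 + 0.22 + 0.36 + 0.77)
  = 82.2400 / 2.0400 = 40.31

40.31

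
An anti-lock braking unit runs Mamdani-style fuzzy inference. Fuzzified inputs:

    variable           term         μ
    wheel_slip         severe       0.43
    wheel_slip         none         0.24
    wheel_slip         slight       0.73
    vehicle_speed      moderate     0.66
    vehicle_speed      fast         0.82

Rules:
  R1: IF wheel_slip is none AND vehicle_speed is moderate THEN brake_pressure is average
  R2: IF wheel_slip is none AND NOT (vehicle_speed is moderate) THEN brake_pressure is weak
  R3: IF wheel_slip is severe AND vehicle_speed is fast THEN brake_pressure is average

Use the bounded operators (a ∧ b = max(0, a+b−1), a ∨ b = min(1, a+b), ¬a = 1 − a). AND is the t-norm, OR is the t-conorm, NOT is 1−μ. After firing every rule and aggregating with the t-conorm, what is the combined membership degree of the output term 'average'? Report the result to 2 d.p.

R1: none=0.24, moderate=0.66; AND[max(0, a+b−1)] → w = 0.00
R2: none=0.24, ¬moderate=1−0.66=0.34; AND[max(0, a+b−1)] → w = 0.00
R3: severe=0.43, fast=0.82; AND[max(0, a+b−1)] → w = 0.25
Rules with consequent 'average': {R1, R3} → strengths 0.00, 0.25
Aggregate via t-conorm [min(1, a+b)]: 0.25

0.25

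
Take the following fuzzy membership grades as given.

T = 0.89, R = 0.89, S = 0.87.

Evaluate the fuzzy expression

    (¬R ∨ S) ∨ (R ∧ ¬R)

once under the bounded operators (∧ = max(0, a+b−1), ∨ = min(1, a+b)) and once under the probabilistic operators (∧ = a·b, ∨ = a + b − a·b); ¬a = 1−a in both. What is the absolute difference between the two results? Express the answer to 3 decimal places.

Under bounded:
  ¬R = 1 − 0.89 = 0.11
  ¬R ∨ S = min(1, a+b) on (0.11, 0.87) = 0.98
  ¬R = 1 − 0.89 = 0.11
  R ∧ ¬R = max(0, a+b−1) on (0.89, 0.11) = 0.00
  (¬R ∨ S) ∨ (R ∧ ¬R) = min(1, a+b) on (0.98, 0.00) = 0.98
  → value = 0.9800
Under probabilistic:
  ¬R = 1 − 0.8900 = 0.1100
  ¬R ∨ S = a + b − a·b on (0.1100, 0.8700) = 0.8843
  ¬R = 1 − 0.8900 = 0.1100
  R ∧ ¬R = a·b on (0.8900, 0.1100) = 0.0979
  (¬R ∨ S) ∨ (R ∧ ¬R) = a + b − a·b on (0.8843, 0.0979) = 0.8956
  → value = 0.8956
|0.9800 − 0.8956| = 0.084

0.084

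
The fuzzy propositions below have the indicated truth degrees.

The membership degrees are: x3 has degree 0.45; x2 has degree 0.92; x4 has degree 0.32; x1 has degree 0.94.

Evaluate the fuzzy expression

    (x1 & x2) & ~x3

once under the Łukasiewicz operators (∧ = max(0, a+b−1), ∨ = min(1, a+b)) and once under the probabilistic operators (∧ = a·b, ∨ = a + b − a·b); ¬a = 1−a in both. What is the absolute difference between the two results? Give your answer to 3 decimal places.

0.066

Under Łukasiewicz:
  x1 & x2 = max(0, a+b−1) on (0.94, 0.92) = 0.86
  ~x3 = 1 − 0.45 = 0.55
  (x1 & x2) & ~x3 = max(0, a+b−1) on (0.86, 0.55) = 0.41
  → value = 0.4100
Under probabilistic:
  x1 & x2 = a·b on (0.9400, 0.9200) = 0.8648
  ~x3 = 1 − 0.4500 = 0.5500
  (x1 & x2) & ~x3 = a·b on (0.8648, 0.5500) = 0.4756
  → value = 0.4756
|0.4100 − 0.4756| = 0.066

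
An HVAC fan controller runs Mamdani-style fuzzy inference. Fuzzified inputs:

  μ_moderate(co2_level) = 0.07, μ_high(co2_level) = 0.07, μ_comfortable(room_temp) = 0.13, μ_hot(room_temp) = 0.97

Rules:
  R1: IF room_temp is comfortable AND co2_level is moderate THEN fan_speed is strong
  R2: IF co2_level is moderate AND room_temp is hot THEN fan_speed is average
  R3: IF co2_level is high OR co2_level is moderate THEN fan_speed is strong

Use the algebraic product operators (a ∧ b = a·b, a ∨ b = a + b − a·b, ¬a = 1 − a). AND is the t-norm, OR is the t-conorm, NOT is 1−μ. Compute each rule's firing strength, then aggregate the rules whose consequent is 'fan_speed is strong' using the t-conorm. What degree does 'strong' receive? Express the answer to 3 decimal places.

R1: comfortable=0.13, moderate=0.07; AND[a·b] → w = 0.0091
R2: moderate=0.07, hot=0.97; AND[a·b] → w = 0.0679
R3: high=0.07, moderate=0.07; OR[a + b − a·b] → w = 0.1351
Rules with consequent 'strong': {R1, R3} → strengths 0.0091, 0.1351
Aggregate via t-conorm [a + b − a·b]: 0.1430

0.143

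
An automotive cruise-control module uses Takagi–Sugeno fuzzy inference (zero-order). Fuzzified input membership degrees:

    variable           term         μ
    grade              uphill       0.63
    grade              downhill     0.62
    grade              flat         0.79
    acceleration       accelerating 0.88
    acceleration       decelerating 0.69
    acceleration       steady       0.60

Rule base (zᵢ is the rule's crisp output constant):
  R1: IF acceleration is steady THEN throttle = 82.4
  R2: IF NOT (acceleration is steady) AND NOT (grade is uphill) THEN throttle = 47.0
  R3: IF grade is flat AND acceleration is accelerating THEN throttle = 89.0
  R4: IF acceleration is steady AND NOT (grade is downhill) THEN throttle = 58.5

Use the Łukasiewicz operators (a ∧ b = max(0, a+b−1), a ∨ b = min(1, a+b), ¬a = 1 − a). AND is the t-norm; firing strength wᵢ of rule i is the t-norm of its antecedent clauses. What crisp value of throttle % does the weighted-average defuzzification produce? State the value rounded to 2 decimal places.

R1 (z=82.4): steady=0.60 → w = 0.60
R2 (z=47.0): ¬steady=1−0.60=0.40, ¬uphill=1−0.63=0.37; AND[max(0, a+b−1)] → w = 0.00
R3 (z=89.0): flat=0.79, accelerating=0.88; AND[max(0, a+b−1)] → w = 0.67
R4 (z=58.5): steady=0.60, ¬downhill=1−0.62=0.38; AND[max(0, a+b−1)] → w = 0.00
Weighted average = (0.60·82.4 + 0.00·47.0 + 0.67·89.0 + 0.00·58.5) / (0.60 + 0.00 + 0.67 + 0.00)
  = 109.0700 / 1.2700 = 85.88

85.88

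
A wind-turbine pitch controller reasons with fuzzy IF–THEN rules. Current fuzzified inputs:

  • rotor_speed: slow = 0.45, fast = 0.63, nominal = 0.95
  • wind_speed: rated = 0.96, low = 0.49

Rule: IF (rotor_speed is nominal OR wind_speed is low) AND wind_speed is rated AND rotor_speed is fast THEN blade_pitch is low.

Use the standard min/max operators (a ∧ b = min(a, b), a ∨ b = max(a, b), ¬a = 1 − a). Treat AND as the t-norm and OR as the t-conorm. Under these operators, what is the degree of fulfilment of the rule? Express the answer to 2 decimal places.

firing strength: (nominal=0.95 OR low=0.49) = 0.95; AND[min(a, b)] with rated=0.96, fast=0.63 → w = 0.63

0.63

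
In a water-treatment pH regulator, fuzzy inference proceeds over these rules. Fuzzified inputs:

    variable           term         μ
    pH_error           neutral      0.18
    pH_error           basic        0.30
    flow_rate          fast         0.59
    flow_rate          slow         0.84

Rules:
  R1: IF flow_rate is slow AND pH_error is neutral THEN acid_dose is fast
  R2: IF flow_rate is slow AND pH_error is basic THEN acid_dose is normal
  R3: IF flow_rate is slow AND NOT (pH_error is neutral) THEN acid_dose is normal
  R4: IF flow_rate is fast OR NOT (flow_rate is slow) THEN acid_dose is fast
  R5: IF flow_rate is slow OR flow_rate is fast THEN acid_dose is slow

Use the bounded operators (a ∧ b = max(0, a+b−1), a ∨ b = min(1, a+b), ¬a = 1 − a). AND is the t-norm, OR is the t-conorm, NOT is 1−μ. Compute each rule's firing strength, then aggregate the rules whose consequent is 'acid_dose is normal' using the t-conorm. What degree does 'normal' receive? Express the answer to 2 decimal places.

0.80

R1: slow=0.84, neutral=0.18; AND[max(0, a+b−1)] → w = 0.02
R2: slow=0.84, basic=0.30; AND[max(0, a+b−1)] → w = 0.14
R3: slow=0.84, ¬neutral=1−0.18=0.82; AND[max(0, a+b−1)] → w = 0.66
R4: fast=0.59, ¬slow=1−0.84=0.16; OR[min(1, a+b)] → w = 0.75
R5: slow=0.84, fast=0.59; OR[min(1, a+b)] → w = 1.00
Rules with consequent 'normal': {R2, R3} → strengths 0.14, 0.66
Aggregate via t-conorm [min(1, a+b)]: 0.80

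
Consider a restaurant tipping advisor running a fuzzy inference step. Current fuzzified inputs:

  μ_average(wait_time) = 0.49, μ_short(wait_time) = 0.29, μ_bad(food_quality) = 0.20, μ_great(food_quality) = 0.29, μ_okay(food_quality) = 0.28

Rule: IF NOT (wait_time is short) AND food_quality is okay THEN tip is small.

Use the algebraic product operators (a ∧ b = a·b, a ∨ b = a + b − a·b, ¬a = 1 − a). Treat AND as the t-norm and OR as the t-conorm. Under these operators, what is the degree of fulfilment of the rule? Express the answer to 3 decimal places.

0.199

firing strength: ¬short=1−0.29=0.71, okay=0.28; AND[a·b] → w = 0.1988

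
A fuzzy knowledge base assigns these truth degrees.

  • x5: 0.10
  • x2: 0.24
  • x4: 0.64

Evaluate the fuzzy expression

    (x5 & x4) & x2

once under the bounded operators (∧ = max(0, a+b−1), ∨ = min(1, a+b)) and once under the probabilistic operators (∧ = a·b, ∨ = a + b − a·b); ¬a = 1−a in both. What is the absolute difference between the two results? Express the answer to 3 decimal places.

0.015

Under bounded:
  x5 & x4 = max(0, a+b−1) on (0.10, 0.64) = 0.00
  (x5 & x4) & x2 = max(0, a+b−1) on (0.00, 0.24) = 0.00
  → value = 0.0000
Under probabilistic:
  x5 & x4 = a·b on (0.1000, 0.6400) = 0.0640
  (x5 & x4) & x2 = a·b on (0.0640, 0.2400) = 0.0154
  → value = 0.0154
|0.0000 − 0.0154| = 0.015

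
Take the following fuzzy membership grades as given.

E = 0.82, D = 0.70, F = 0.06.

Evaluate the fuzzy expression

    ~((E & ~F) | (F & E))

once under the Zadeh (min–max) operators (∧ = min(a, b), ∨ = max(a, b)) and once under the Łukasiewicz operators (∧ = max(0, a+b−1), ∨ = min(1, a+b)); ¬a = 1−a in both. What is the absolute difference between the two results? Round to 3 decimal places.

0.060

Under Zadeh (min–max):
  ~F = 1 − 0.06 = 0.94
  E & ~F = min(a, b) on (0.82, 0.94) = 0.82
  F & E = min(a, b) on (0.06, 0.82) = 0.06
  (E & ~F) | (F & E) = max(a, b) on (0.82, 0.06) = 0.82
  ~((E & ~F) | (F & E)) = 1 − 0.82 = 0.18
  → value = 0.1800
Under Łukasiewicz:
  ~F = 1 − 0.06 = 0.94
  E & ~F = max(0, a+b−1) on (0.82, 0.94) = 0.76
  F & E = max(0, a+b−1) on (0.06, 0.82) = 0.00
  (E & ~F) | (F & E) = min(1, a+b) on (0.76, 0.00) = 0.76
  ~((E & ~F) | (F & E)) = 1 − 0.76 = 0.24
  → value = 0.2400
|0.1800 − 0.2400| = 0.060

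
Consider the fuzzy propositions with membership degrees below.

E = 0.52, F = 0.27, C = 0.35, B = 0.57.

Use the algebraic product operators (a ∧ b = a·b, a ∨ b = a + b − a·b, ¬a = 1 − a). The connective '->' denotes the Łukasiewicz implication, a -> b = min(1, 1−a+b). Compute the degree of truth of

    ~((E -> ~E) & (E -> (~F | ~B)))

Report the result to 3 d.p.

0.040

~E = 1 − 0.5200 = 0.4800
E -> ~E  [Łukasiewicz: min(1, 1−a+b)] with a=0.5200, b=0.4800 → 0.9600
~F = 1 − 0.2700 = 0.7300
~B = 1 − 0.5700 = 0.4300
~F | ~B = a + b − a·b on (0.7300, 0.4300) = 0.8461
E -> (~F | ~B)  [Łukasiewicz: min(1, 1−a+b)] with a=0.5200, b=0.8461 → 1.0000
(E -> ~E) & (E -> (~F | ~B)) = a·b on (0.9600, 1.0000) = 0.9600
~((E -> ~E) & (E -> (~F | ~B))) = 1 − 0.9600 = 0.0400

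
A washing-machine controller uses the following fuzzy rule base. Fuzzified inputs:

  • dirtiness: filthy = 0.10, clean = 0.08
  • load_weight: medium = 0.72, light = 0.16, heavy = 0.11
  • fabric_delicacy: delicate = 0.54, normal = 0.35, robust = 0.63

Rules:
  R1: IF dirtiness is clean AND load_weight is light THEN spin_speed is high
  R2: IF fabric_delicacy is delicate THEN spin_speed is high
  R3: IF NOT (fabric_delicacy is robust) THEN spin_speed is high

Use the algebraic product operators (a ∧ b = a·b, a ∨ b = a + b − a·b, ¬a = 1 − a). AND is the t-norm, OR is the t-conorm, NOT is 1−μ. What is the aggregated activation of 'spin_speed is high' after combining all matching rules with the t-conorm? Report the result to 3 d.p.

0.714

R1: clean=0.08, light=0.16; AND[a·b] → w = 0.0128
R2: delicate=0.54 → w = 0.5400
R3: ¬robust=1−0.63=0.37 → w = 0.3700
Rules with consequent 'high': {R1, R2, R3} → strengths 0.0128, 0.5400, 0.3700
Aggregate via t-conorm [a + b − a·b]: 0.7139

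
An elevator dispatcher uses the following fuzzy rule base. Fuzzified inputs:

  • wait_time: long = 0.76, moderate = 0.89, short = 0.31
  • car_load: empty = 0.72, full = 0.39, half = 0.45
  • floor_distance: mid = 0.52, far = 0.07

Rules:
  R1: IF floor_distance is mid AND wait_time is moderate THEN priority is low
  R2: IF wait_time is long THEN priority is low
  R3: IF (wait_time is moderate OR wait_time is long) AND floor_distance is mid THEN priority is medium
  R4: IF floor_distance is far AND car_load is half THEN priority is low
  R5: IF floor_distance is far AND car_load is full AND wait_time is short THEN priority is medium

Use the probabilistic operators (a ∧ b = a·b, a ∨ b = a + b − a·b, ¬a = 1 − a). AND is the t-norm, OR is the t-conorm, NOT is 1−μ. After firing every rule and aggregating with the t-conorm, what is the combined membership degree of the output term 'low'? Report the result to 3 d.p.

0.875

R1: mid=0.52, moderate=0.89; AND[a·b] → w = 0.4628
R2: long=0.76 → w = 0.7600
R3: (moderate=0.89 OR long=0.76) = 0.9736; AND[a·b] with mid=0.52 → w = 0.5063
R4: far=0.07, half=0.45; AND[a·b] → w = 0.0315
R5: far=0.07, full=0.39, short=0.31; AND[a·b] → w = 0.0085
Rules with consequent 'low': {R1, R2, R4} → strengths 0.4628, 0.7600, 0.0315
Aggregate via t-conorm [a + b − a·b]: 0.8751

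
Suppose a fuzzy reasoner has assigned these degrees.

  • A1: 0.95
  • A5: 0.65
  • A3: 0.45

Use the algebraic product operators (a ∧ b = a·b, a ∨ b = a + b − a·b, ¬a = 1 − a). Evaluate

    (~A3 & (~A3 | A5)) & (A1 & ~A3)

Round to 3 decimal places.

~A3 = 1 − 0.4500 = 0.5500
~A3 = 1 − 0.4500 = 0.5500
~A3 | A5 = a + b − a·b on (0.5500, 0.6500) = 0.8425
~A3 & (~A3 | A5) = a·b on (0.5500, 0.8425) = 0.4634
~A3 = 1 − 0.4500 = 0.5500
A1 & ~A3 = a·b on (0.9500, 0.5500) = 0.5225
(~A3 & (~A3 | A5)) & (A1 & ~A3) = a·b on (0.4634, 0.5225) = 0.2421

0.242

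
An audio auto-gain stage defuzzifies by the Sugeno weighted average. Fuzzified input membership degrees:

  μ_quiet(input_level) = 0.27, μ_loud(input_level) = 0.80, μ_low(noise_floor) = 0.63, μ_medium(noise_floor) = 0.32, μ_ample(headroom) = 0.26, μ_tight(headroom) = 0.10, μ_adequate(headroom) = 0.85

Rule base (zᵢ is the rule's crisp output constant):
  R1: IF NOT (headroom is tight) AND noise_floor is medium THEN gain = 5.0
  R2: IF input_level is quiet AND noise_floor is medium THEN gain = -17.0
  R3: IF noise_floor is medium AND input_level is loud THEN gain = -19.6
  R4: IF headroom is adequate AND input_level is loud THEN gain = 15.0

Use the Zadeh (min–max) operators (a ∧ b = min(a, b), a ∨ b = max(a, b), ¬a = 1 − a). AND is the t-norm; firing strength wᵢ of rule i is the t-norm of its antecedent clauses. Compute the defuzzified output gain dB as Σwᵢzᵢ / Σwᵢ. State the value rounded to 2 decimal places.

1.60

R1 (z=5.0): ¬tight=1−0.10=0.90, medium=0.32; AND[min(a, b)] → w = 0.32
R2 (z=-17.0): quiet=0.27, medium=0.32; AND[min(a, b)] → w = 0.27
R3 (z=-19.6): medium=0.32, loud=0.80; AND[min(a, b)] → w = 0.32
R4 (z=15.0): adequate=0.85, loud=0.80; AND[min(a, b)] → w = 0.80
Weighted average = (0.32·5.0 + 0.27·-17.0 + 0.32·-19.6 + 0.80·15.0) / (0.32 + 0.27 + 0.32 + 0.80)
  = 2.7380 / 1.7100 = 1.60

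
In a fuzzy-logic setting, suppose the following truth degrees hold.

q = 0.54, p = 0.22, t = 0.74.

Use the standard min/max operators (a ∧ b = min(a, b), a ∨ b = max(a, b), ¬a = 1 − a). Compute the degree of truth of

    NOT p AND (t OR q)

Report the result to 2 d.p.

NOT p = 1 − 0.22 = 0.78
t OR q = max(a, b) on (0.74, 0.54) = 0.74
NOT p AND (t OR q) = min(a, b) on (0.78, 0.74) = 0.74

0.74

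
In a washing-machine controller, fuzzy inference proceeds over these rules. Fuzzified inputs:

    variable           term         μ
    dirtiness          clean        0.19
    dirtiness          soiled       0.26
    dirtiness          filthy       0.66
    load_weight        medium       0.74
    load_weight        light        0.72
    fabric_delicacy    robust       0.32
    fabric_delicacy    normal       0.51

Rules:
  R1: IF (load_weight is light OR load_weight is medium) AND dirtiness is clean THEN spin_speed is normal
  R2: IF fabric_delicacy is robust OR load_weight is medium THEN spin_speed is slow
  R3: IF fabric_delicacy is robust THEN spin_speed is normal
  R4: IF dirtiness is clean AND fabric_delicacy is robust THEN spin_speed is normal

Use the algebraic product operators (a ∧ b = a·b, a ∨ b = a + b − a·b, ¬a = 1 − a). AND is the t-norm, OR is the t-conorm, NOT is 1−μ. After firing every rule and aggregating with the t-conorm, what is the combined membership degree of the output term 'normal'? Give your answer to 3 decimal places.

0.474

R1: (light=0.72 OR medium=0.74) = 0.9272; AND[a·b] with clean=0.19 → w = 0.1762
R2: robust=0.32, medium=0.74; OR[a + b − a·b] → w = 0.8232
R3: robust=0.32 → w = 0.3200
R4: clean=0.19, robust=0.32; AND[a·b] → w = 0.0608
Rules with consequent 'normal': {R1, R3, R4} → strengths 0.1762, 0.3200, 0.0608
Aggregate via t-conorm [a + b − a·b]: 0.4739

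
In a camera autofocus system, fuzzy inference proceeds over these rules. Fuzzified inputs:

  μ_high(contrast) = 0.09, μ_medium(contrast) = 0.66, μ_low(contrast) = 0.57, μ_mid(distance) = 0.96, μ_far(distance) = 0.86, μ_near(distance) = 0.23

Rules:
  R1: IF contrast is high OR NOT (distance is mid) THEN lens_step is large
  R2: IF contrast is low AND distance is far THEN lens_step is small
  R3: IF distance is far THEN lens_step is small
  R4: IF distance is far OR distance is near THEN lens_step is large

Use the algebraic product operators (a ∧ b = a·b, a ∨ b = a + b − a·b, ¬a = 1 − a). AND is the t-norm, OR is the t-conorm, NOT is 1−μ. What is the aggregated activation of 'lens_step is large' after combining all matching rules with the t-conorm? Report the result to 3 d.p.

R1: high=0.09, ¬mid=1−0.96=0.04; OR[a + b − a·b] → w = 0.1264
R2: low=0.57, far=0.86; AND[a·b] → w = 0.4902
R3: far=0.86 → w = 0.8600
R4: far=0.86, near=0.23; OR[a + b − a·b] → w = 0.8922
Rules with consequent 'large': {R1, R4} → strengths 0.1264, 0.8922
Aggregate via t-conorm [a + b − a·b]: 0.9058

0.906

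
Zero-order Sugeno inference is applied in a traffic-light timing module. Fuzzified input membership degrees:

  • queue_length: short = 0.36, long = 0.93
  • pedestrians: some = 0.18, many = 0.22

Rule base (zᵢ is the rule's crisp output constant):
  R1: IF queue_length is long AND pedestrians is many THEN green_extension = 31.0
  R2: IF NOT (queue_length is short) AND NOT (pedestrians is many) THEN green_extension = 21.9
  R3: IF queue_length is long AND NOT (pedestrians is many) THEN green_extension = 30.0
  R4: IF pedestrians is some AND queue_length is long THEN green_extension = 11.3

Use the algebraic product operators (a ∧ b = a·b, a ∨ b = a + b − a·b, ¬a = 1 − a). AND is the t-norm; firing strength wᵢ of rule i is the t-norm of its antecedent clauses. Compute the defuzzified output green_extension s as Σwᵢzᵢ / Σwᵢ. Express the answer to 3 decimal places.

25.635

R1 (z=31.0): long=0.93, many=0.22; AND[a·b] → w = 0.2046
R2 (z=21.9): ¬short=1−0.36=0.64, ¬many=1−0.22=0.78; AND[a·b] → w = 0.4992
R3 (z=30.0): long=0.93, ¬many=1−0.22=0.78; AND[a·b] → w = 0.7254
R4 (z=11.3): some=0.18, long=0.93; AND[a·b] → w = 0.1674
Weighted average = (0.2046·31.0 + 0.4992·21.9 + 0.7254·30.0 + 0.1674·11.3) / (0.2046 + 0.4992 + 0.7254 + 0.1674)
  = 40.9287 / 1.5966 = 25.635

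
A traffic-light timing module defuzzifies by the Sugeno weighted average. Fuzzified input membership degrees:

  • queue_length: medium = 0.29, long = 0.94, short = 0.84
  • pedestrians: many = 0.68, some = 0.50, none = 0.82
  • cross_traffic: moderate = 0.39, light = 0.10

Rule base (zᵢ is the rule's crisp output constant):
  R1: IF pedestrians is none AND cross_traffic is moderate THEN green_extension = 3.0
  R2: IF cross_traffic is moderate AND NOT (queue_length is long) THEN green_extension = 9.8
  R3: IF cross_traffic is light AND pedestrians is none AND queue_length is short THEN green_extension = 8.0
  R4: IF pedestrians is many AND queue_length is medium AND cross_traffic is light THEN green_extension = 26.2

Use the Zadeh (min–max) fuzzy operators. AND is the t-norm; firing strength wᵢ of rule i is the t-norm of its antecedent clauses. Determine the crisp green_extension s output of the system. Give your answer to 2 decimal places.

R1 (z=3.0): none=0.82, moderate=0.39; AND[min(a, b)] → w = 0.39
R2 (z=9.8): moderate=0.39, ¬long=1−0.94=0.06; AND[min(a, b)] → w = 0.06
R3 (z=8.0): light=0.10, none=0.82, short=0.84; AND[min(a, b)] → w = 0.10
R4 (z=26.2): many=0.68, medium=0.29, light=0.10; AND[min(a, b)] → w = 0.10
Weighted average = (0.39·3.0 + 0.06·9.8 + 0.10·8.0 + 0.10·26.2) / (0.39 + 0.06 + 0.10 + 0.10)
  = 5.1780 / 0.6500 = 7.97

7.97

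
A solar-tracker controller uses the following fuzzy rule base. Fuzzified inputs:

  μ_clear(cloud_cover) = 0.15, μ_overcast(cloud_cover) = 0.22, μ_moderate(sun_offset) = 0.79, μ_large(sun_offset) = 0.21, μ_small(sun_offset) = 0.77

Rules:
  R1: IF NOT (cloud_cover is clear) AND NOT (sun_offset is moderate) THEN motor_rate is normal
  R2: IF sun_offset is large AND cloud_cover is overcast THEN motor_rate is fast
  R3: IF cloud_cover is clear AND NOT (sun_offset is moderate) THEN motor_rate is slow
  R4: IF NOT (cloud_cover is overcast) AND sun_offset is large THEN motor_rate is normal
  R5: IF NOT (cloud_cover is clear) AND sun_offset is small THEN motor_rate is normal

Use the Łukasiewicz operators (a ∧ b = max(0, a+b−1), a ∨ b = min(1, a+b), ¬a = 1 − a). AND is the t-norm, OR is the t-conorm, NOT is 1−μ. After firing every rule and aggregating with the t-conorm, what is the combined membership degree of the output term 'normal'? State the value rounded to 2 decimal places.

R1: ¬clear=1−0.15=0.85, ¬moderate=1−0.79=0.21; AND[max(0, a+b−1)] → w = 0.06
R2: large=0.21, overcast=0.22; AND[max(0, a+b−1)] → w = 0.00
R3: clear=0.15, ¬moderate=1−0.79=0.21; AND[max(0, a+b−1)] → w = 0.00
R4: ¬overcast=1−0.22=0.78, large=0.21; AND[max(0, a+b−1)] → w = 0.00
R5: ¬clear=1−0.15=0.85, small=0.77; AND[max(0, a+b−1)] → w = 0.62
Rules with consequent 'normal': {R1, R4, R5} → strengths 0.06, 0.00, 0.62
Aggregate via t-conorm [min(1, a+b)]: 0.68

0.68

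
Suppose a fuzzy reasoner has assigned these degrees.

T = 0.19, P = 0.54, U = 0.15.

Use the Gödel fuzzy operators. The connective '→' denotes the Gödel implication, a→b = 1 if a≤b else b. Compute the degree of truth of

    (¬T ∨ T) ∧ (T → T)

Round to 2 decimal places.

0.81

¬T = 1 − 0.19 = 0.81
¬T ∨ T = max(a, b) on (0.81, 0.19) = 0.81
T → T  [Gödel: 1 if a≤b else b] with a=0.19, b=0.19 → 1.00
(¬T ∨ T) ∧ (T → T) = min(a, b) on (0.81, 1.00) = 0.81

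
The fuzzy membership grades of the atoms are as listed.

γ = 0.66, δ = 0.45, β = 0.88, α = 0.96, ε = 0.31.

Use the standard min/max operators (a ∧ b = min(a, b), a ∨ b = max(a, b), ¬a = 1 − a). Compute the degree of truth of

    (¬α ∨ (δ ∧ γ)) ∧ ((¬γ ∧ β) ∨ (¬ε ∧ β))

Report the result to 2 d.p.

¬α = 1 − 0.96 = 0.04
δ ∧ γ = min(a, b) on (0.45, 0.66) = 0.45
¬α ∨ (δ ∧ γ) = max(a, b) on (0.04, 0.45) = 0.45
¬γ = 1 − 0.66 = 0.34
¬γ ∧ β = min(a, b) on (0.34, 0.88) = 0.34
¬ε = 1 − 0.31 = 0.69
¬ε ∧ β = min(a, b) on (0.69, 0.88) = 0.69
(¬γ ∧ β) ∨ (¬ε ∧ β) = max(a, b) on (0.34, 0.69) = 0.69
(¬α ∨ (δ ∧ γ)) ∧ ((¬γ ∧ β) ∨ (¬ε ∧ β)) = min(a, b) on (0.45, 0.69) = 0.45

0.45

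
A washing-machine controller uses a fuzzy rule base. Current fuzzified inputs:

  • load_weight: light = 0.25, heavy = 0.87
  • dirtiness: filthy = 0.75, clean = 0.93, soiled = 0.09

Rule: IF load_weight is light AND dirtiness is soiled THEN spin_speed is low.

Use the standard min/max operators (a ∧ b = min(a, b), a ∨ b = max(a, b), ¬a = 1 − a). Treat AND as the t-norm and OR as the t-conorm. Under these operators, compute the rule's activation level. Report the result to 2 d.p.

0.09

firing strength: light=0.25, soiled=0.09; AND[min(a, b)] → w = 0.09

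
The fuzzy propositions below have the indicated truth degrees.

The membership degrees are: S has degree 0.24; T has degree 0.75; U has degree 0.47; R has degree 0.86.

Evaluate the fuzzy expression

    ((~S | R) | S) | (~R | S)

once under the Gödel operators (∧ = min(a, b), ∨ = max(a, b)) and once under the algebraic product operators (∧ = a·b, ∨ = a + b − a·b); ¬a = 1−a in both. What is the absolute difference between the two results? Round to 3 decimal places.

0.123

Under Gödel:
  ~S = 1 − 0.24 = 0.76
  ~S | R = max(a, b) on (0.76, 0.86) = 0.86
  (~S | R) | S = max(a, b) on (0.86, 0.24) = 0.86
  ~R = 1 − 0.86 = 0.14
  ~R | S = max(a, b) on (0.14, 0.24) = 0.24
  ((~S | R) | S) | (~R | S) = max(a, b) on (0.86, 0.24) = 0.86
  → value = 0.8600
Under algebraic product:
  ~S = 1 − 0.2400 = 0.7600
  ~S | R = a + b − a·b on (0.7600, 0.8600) = 0.9664
  (~S | R) | S = a + b − a·b on (0.9664, 0.2400) = 0.9745
  ~R = 1 − 0.8600 = 0.1400
  ~R | S = a + b − a·b on (0.1400, 0.2400) = 0.3464
  ((~S | R) | S) | (~R | S) = a + b − a·b on (0.9745, 0.3464) = 0.9833
  → value = 0.9833
|0.8600 − 0.9833| = 0.123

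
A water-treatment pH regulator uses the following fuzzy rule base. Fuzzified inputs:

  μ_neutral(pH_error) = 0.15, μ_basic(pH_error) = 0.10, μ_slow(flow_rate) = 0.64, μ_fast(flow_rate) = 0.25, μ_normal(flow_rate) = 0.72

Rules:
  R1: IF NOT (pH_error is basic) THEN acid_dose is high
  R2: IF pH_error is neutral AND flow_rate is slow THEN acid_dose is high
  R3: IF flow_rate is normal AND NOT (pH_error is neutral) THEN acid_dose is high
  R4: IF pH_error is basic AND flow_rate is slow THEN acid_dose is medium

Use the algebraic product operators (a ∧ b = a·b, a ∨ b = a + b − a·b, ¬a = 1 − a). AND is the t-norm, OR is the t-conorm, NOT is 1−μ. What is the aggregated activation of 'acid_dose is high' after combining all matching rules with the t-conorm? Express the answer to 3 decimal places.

R1: ¬basic=1−0.10=0.90 → w = 0.9000
R2: neutral=0.15, slow=0.64; AND[a·b] → w = 0.0960
R3: normal=0.72, ¬neutral=1−0.15=0.85; AND[a·b] → w = 0.6120
R4: basic=0.10, slow=0.64; AND[a·b] → w = 0.0640
Rules with consequent 'high': {R1, R2, R3} → strengths 0.9000, 0.0960, 0.6120
Aggregate via t-conorm [a + b − a·b]: 0.9649

0.965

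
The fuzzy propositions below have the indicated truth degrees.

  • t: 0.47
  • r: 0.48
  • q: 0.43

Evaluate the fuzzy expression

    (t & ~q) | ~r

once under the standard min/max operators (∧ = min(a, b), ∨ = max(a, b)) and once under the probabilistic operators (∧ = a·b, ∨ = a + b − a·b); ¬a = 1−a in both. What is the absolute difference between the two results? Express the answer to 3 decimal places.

0.129

Under standard min/max:
  ~q = 1 − 0.43 = 0.57
  t & ~q = min(a, b) on (0.47, 0.57) = 0.47
  ~r = 1 − 0.48 = 0.52
  (t & ~q) | ~r = max(a, b) on (0.47, 0.52) = 0.52
  → value = 0.5200
Under probabilistic:
  ~q = 1 − 0.4300 = 0.5700
  t & ~q = a·b on (0.4700, 0.5700) = 0.2679
  ~r = 1 − 0.4800 = 0.5200
  (t & ~q) | ~r = a + b − a·b on (0.2679, 0.5200) = 0.6486
  → value = 0.6486
|0.5200 − 0.6486| = 0.129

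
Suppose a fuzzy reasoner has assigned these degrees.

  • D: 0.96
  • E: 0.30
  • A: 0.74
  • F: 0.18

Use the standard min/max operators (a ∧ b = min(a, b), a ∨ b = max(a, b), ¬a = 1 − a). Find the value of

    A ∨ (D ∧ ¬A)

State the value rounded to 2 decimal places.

¬A = 1 − 0.74 = 0.26
D ∧ ¬A = min(a, b) on (0.96, 0.26) = 0.26
A ∨ (D ∧ ¬A) = max(a, b) on (0.74, 0.26) = 0.74

0.74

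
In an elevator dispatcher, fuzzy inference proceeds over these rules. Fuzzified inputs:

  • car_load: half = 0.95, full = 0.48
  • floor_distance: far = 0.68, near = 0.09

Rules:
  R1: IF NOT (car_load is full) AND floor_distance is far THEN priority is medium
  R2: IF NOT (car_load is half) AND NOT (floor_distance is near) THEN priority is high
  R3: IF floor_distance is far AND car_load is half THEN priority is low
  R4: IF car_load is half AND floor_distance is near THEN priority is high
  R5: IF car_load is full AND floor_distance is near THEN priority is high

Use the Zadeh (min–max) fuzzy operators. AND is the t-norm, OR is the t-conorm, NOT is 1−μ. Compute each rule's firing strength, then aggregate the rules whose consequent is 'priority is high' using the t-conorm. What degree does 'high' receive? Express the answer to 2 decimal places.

0.09

R1: ¬full=1−0.48=0.52, far=0.68; AND[min(a, b)] → w = 0.52
R2: ¬half=1−0.95=0.05, ¬near=1−0.09=0.91; AND[min(a, b)] → w = 0.05
R3: far=0.68, half=0.95; AND[min(a, b)] → w = 0.68
R4: half=0.95, near=0.09; AND[min(a, b)] → w = 0.09
R5: full=0.48, near=0.09; AND[min(a, b)] → w = 0.09
Rules with consequent 'high': {R2, R4, R5} → strengths 0.05, 0.09, 0.09
Aggregate via t-conorm [max(a, b)]: 0.09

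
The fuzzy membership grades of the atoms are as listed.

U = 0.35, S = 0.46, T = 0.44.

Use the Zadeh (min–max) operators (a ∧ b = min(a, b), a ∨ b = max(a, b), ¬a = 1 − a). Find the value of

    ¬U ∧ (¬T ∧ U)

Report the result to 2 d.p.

0.35

¬U = 1 − 0.35 = 0.65
¬T = 1 − 0.44 = 0.56
¬T ∧ U = min(a, b) on (0.56, 0.35) = 0.35
¬U ∧ (¬T ∧ U) = min(a, b) on (0.65, 0.35) = 0.35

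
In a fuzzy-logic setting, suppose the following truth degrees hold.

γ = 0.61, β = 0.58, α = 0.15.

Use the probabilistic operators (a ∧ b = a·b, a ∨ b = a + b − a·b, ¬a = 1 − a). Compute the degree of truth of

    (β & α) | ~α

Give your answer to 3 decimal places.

0.863

β & α = a·b on (0.5800, 0.1500) = 0.0870
~α = 1 − 0.1500 = 0.8500
(β & α) | ~α = a + b − a·b on (0.0870, 0.8500) = 0.8630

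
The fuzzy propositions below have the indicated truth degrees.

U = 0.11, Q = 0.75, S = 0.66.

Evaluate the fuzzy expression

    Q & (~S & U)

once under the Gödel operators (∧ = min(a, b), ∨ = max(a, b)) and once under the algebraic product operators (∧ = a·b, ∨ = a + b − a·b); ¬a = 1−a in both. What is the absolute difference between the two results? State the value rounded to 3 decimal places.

0.082

Under Gödel:
  ~S = 1 − 0.66 = 0.34
  ~S & U = min(a, b) on (0.34, 0.11) = 0.11
  Q & (~S & U) = min(a, b) on (0.75, 0.11) = 0.11
  → value = 0.1100
Under algebraic product:
  ~S = 1 − 0.6600 = 0.3400
  ~S & U = a·b on (0.3400, 0.1100) = 0.0374
  Q & (~S & U) = a·b on (0.7500, 0.0374) = 0.0280
  → value = 0.0280
|0.1100 − 0.0280| = 0.082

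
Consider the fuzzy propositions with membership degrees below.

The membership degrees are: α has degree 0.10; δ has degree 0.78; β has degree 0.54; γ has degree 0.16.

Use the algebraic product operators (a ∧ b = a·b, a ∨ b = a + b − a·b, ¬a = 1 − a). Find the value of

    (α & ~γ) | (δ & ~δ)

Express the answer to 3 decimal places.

0.241

~γ = 1 − 0.1600 = 0.8400
α & ~γ = a·b on (0.1000, 0.8400) = 0.0840
~δ = 1 − 0.7800 = 0.2200
δ & ~δ = a·b on (0.7800, 0.2200) = 0.1716
(α & ~γ) | (δ & ~δ) = a + b − a·b on (0.0840, 0.1716) = 0.2412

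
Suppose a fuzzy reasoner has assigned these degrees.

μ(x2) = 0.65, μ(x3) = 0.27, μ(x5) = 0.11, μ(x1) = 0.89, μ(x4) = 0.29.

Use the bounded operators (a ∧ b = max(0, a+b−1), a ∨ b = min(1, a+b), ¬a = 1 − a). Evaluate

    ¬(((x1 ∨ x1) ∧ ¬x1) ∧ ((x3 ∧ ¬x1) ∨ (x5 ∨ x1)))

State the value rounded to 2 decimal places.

0.89

x1 ∨ x1 = min(1, a+b) on (0.89, 0.89) = 1.00
¬x1 = 1 − 0.89 = 0.11
(x1 ∨ x1) ∧ ¬x1 = max(0, a+b−1) on (1.00, 0.11) = 0.11
¬x1 = 1 − 0.89 = 0.11
x3 ∧ ¬x1 = max(0, a+b−1) on (0.27, 0.11) = 0.00
x5 ∨ x1 = min(1, a+b) on (0.11, 0.89) = 1.00
(x3 ∧ ¬x1) ∨ (x5 ∨ x1) = min(1, a+b) on (0.00, 1.00) = 1.00
((x1 ∨ x1) ∧ ¬x1) ∧ ((x3 ∧ ¬x1) ∨ (x5 ∨ x1)) = max(0, a+b−1) on (0.11, 1.00) = 0.11
¬(((x1 ∨ x1) ∧ ¬x1) ∧ ((x3 ∧ ¬x1) ∨ (x5 ∨ x1))) = 1 − 0.11 = 0.89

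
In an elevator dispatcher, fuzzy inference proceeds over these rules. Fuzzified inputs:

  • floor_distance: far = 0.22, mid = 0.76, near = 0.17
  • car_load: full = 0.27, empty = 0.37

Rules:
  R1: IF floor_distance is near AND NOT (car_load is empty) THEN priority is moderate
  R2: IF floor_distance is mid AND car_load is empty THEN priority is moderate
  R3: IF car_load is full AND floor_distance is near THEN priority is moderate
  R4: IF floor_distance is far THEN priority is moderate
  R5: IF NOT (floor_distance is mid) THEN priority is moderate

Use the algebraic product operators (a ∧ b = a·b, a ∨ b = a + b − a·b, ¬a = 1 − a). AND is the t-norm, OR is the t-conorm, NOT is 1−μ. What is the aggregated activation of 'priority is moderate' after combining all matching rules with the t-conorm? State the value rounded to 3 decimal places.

0.637

R1: near=0.17, ¬empty=1−0.37=0.63; AND[a·b] → w = 0.1071
R2: mid=0.76, empty=0.37; AND[a·b] → w = 0.2812
R3: full=0.27, near=0.17; AND[a·b] → w = 0.0459
R4: far=0.22 → w = 0.2200
R5: ¬mid=1−0.76=0.24 → w = 0.2400
Rules with consequent 'moderate': {R1, R2, R3, R4, R5} → strengths 0.1071, 0.2812, 0.0459, 0.2200, 0.2400
Aggregate via t-conorm [a + b − a·b]: 0.6370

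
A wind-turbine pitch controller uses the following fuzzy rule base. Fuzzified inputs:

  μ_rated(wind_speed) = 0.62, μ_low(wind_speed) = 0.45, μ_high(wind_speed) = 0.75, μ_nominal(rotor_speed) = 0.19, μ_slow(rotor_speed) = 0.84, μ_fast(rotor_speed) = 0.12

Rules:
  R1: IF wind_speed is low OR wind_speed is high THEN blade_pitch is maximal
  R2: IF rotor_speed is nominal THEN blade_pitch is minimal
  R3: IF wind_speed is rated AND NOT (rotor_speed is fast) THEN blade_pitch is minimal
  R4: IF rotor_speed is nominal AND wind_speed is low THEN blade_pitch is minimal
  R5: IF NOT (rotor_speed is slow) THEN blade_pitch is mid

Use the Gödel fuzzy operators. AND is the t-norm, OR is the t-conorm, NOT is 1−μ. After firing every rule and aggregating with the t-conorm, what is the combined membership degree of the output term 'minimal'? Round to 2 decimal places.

0.62

R1: low=0.45, high=0.75; OR[max(a, b)] → w = 0.75
R2: nominal=0.19 → w = 0.19
R3: rated=0.62, ¬fast=1−0.12=0.88; AND[min(a, b)] → w = 0.62
R4: nominal=0.19, low=0.45; AND[min(a, b)] → w = 0.19
R5: ¬slow=1−0.84=0.16 → w = 0.16
Rules with consequent 'minimal': {R2, R3, R4} → strengths 0.19, 0.62, 0.19
Aggregate via t-conorm [max(a, b)]: 0.62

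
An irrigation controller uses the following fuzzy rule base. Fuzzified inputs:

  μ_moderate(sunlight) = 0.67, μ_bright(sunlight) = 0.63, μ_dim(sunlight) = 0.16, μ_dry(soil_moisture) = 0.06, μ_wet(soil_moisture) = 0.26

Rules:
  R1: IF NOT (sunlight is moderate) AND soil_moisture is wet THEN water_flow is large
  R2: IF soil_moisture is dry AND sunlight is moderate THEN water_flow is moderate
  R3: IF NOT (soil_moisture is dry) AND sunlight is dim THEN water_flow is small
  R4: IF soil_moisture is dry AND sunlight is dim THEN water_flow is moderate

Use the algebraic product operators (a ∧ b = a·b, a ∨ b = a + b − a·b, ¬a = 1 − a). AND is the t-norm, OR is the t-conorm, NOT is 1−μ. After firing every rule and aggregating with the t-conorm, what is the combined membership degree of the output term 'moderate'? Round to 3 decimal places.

0.049

R1: ¬moderate=1−0.67=0.33, wet=0.26; AND[a·b] → w = 0.0858
R2: dry=0.06, moderate=0.67; AND[a·b] → w = 0.0402
R3: ¬dry=1−0.06=0.94, dim=0.16; AND[a·b] → w = 0.1504
R4: dry=0.06, dim=0.16; AND[a·b] → w = 0.0096
Rules with consequent 'moderate': {R2, R4} → strengths 0.0402, 0.0096
Aggregate via t-conorm [a + b − a·b]: 0.0494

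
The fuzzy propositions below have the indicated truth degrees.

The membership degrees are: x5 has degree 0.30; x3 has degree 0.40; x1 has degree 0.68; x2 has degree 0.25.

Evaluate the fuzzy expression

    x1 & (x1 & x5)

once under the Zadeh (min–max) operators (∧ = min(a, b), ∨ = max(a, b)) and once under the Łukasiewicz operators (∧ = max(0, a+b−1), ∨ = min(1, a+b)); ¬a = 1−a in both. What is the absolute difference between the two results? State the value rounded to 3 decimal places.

Under Zadeh (min–max):
  x1 & x5 = min(a, b) on (0.68, 0.30) = 0.30
  x1 & (x1 & x5) = min(a, b) on (0.68, 0.30) = 0.30
  → value = 0.3000
Under Łukasiewicz:
  x1 & x5 = max(0, a+b−1) on (0.68, 0.30) = 0.00
  x1 & (x1 & x5) = max(0, a+b−1) on (0.68, 0.00) = 0.00
  → value = 0.0000
|0.3000 − 0.0000| = 0.300

0.300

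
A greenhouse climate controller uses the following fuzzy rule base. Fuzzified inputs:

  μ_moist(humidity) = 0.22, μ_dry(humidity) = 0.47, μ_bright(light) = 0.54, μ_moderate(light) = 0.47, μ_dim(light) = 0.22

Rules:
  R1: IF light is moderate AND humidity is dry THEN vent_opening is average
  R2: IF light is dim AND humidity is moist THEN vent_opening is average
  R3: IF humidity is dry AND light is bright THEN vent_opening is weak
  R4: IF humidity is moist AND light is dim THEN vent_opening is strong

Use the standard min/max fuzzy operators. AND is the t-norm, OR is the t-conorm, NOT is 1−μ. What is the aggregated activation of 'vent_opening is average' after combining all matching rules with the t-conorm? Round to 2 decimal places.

0.47

R1: moderate=0.47, dry=0.47; AND[min(a, b)] → w = 0.47
R2: dim=0.22, moist=0.22; AND[min(a, b)] → w = 0.22
R3: dry=0.47, bright=0.54; AND[min(a, b)] → w = 0.47
R4: moist=0.22, dim=0.22; AND[min(a, b)] → w = 0.22
Rules with consequent 'average': {R1, R2} → strengths 0.47, 0.22
Aggregate via t-conorm [max(a, b)]: 0.47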